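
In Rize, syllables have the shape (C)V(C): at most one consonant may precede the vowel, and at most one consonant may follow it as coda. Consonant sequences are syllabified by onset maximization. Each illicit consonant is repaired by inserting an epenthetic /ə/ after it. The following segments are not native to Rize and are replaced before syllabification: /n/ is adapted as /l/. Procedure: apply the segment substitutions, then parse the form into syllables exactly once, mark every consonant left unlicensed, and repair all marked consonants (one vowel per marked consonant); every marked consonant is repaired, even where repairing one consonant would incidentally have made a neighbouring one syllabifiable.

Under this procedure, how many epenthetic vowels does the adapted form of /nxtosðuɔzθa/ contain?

2

After substitution the input is /lxtosðuɔzθa/.
The unsyllabifiable consonants are /l/, /x/; each receives one epenthetic vowel.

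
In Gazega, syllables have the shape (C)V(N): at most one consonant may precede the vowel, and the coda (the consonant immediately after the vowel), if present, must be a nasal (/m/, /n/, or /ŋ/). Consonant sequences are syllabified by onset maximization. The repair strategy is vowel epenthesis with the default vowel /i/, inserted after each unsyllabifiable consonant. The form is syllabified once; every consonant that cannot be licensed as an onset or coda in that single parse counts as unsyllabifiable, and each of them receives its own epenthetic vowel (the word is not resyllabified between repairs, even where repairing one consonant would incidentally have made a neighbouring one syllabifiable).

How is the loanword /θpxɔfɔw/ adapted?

Syllabifying with onset maximization leaves /θ/, /p/, /w/ stranded (only a nasal (/m/, /n/, or /ŋ/) is licensed in coda position; onsets are limited to one consonant).
Each unlicensed consonant becomes the onset of a new syllable: /θ/ → /θi/, /p/ → /pi/, /w/ → /wi/.

θipixɔfɔwi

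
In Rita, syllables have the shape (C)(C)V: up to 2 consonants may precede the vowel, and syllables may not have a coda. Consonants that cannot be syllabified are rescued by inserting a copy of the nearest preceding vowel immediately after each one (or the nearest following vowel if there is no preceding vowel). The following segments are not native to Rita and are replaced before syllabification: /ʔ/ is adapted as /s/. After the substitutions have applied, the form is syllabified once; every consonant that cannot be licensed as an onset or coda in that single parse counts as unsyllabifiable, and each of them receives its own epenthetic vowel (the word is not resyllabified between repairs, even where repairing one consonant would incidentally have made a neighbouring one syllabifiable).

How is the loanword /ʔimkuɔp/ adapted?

simkuɔpɔ

Substitution: /ʔ/ → /s/, giving /simkuɔp/.
Syllabifying with onset maximization leaves /p/ stranded (no codas are permitted; onsets may contain at most 2 consonants).
Each unlicensed consonant becomes the onset of a new syllable: /p/ → /pɔ/.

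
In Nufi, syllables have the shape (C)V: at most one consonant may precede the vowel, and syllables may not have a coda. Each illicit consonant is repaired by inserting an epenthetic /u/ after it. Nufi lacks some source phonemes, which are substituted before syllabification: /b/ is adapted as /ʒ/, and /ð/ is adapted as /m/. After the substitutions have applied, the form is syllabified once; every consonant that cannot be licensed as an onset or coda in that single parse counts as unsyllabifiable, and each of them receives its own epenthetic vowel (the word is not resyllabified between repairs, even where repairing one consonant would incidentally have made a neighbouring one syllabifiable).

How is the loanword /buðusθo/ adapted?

Substitution: /b/ → /ʒ/, /ð/ → /m/, giving /ʒumusθo/.
The consonants /s/ cannot be parsed into a legal (C)V syllable (no codas are permitted; onsets are limited to one consonant).
Inserting the epenthetic vowel yields /s/ → /su/.

ʒumusuθo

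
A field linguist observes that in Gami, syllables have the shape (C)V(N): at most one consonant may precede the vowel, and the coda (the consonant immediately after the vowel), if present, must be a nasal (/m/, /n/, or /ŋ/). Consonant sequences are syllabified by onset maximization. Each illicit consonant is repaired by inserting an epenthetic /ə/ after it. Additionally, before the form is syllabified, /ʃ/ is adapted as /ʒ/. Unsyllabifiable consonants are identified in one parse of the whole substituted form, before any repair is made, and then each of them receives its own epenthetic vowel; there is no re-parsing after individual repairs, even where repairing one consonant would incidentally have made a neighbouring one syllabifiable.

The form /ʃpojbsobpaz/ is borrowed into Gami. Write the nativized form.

Substitution: /ʃ/ → /ʒ/, giving /ʒpojbsobpaz/.
Syllabifying with onset maximization leaves /ʒ/, /j/, /b/, /b/, /z/ stranded (only a nasal (/m/, /n/, or /ŋ/) is licensed in coda position; onsets are limited to one consonant).
Each unlicensed consonant becomes the onset of a new syllable: /ʒ/ → /ʒə/, /j/ → /jə/, /b/ → /bə/, /b/ → /bə/, /z/ → /zə/.

ʒəpojəbəsobəpazə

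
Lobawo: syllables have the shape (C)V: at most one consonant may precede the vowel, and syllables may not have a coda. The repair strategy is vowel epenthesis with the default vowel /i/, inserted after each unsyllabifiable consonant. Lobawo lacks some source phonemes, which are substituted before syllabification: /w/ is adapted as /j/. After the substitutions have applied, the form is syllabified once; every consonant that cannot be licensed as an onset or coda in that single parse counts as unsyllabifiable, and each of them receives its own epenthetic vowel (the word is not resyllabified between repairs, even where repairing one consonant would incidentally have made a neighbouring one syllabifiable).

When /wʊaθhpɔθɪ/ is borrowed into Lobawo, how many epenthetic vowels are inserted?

2

After substitution the input is /jʊaθhpɔθɪ/.
The unsyllabifiable consonants are /θ/, /h/; each receives one epenthetic vowel.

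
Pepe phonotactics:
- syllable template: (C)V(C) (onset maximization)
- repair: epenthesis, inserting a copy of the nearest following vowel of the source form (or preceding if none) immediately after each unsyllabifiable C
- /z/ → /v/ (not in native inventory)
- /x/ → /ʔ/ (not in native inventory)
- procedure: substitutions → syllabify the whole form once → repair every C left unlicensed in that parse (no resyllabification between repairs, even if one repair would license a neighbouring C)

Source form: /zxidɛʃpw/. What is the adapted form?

viʔidɛʃpɛwɛ

Substitution: /z/ → /v/, /x/ → /ʔ/, giving /vʔidɛʃpw/.
Under (C)V(C), the unsyllabifiable consonants are /v/, /p/, /w/ (at most one coda consonant is licensed; onsets are limited to one consonant).
Epenthesis after each stranded consonant: /v/ → /vi/, /p/ → /pɛ/, /w/ → /wɛ/.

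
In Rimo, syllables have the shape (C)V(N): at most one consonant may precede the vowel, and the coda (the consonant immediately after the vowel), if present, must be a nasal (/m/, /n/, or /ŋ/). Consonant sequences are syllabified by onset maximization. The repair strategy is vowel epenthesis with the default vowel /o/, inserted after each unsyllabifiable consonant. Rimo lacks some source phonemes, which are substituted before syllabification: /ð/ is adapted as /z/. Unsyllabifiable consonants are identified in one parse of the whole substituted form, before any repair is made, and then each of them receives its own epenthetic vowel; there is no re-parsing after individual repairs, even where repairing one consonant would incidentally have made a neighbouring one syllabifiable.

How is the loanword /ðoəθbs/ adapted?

zoəθoboso

Substitution: /ð/ → /z/, giving /zoəθbs/.
Under (C)V(N), the unsyllabifiable consonants are /θ/, /b/, /s/ (only a nasal (/m/, /n/, or /ŋ/) is licensed in coda position; onsets are limited to one consonant).
Epenthesis after each stranded consonant: /θ/ → /θo/, /b/ → /bo/, /s/ → /so/.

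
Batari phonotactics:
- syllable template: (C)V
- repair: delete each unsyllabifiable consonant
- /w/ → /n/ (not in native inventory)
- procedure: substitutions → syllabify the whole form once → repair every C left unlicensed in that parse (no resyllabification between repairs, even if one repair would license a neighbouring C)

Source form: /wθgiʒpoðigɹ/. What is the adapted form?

gipoði

Substitution: /w/ → /n/, giving /nθgiʒpoðigɹ/.
Under (C)V, the unsyllabifiable consonants are /n/, /θ/, /ʒ/, /g/, /ɹ/ (no codas are permitted; onsets are limited to one consonant).
Deleting the stranded consonants removes /n/, /θ/, /ʒ/, /g/, /ɹ/.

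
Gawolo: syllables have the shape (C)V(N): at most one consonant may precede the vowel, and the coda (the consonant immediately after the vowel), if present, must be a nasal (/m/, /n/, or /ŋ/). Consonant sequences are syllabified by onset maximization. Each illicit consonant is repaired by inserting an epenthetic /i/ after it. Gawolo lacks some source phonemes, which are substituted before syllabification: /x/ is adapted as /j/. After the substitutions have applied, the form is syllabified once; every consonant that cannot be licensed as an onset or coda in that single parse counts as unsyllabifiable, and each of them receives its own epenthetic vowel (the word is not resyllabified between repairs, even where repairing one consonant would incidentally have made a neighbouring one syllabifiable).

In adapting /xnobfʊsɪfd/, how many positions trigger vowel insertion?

4

After substitution the input is /jnobfʊsɪfd/.
The unsyllabifiable consonants are /j/, /b/, /f/, /d/; each receives one epenthetic vowel.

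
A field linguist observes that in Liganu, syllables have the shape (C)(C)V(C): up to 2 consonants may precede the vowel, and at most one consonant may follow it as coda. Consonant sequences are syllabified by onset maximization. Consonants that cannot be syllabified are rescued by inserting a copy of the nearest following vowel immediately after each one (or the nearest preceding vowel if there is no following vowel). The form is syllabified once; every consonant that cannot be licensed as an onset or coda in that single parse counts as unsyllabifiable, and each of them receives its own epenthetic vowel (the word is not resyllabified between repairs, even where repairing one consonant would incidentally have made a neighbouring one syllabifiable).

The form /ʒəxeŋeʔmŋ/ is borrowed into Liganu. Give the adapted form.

ʒəxeŋeʔmeŋe

Under (C)(C)V(C), the unsyllabifiable consonants are /m/, /ŋ/ (at most one coda consonant is licensed; onsets may contain at most 2 consonants).
Epenthesis after each stranded consonant: /m/ → /me/, /ŋ/ → /ŋe/.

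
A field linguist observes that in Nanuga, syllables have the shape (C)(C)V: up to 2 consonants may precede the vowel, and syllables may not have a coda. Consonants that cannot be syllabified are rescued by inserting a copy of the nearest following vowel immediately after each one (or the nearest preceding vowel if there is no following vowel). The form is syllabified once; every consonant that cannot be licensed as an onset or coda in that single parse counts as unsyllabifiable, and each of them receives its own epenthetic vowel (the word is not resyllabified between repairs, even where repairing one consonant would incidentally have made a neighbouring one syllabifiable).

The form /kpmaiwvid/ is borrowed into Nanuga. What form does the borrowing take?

kapmaiwvidi

The consonants /k/, /d/ cannot be parsed into a legal (C)(C)V syllable (no codas are permitted; onsets may contain at most 2 consonants).
Each unlicensed consonant becomes the onset of a new syllable: /k/ → /ka/, /d/ → /di/.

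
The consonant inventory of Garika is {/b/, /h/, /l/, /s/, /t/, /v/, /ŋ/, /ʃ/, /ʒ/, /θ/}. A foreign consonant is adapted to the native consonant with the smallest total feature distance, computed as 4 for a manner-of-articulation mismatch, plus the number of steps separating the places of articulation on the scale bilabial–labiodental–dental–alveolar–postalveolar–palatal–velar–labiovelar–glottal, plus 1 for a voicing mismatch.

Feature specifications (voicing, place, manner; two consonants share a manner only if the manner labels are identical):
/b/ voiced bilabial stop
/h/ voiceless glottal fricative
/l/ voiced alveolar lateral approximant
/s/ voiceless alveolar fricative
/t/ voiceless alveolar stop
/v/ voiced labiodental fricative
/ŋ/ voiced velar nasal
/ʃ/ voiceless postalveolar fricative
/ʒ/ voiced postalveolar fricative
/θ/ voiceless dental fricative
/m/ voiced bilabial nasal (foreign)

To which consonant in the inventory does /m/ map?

/b/ is closest: manner differs (nasal→stop, +4), place distance 0 (bilabial→bilabial), same voicing; total 4. Next closest is /v/ at distance 5.

b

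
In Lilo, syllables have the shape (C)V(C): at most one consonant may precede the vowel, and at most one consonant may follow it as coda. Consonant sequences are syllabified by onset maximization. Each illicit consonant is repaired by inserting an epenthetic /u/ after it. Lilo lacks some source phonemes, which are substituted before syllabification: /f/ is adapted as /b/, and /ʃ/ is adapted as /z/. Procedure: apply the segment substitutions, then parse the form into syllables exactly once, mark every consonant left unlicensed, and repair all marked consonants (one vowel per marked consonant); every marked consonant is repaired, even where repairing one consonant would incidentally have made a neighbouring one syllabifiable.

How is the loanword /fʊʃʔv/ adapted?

bʊzʔuvu

Substitution: /f/ → /b/, /ʃ/ → /z/, giving /bʊzʔv/.
The consonants /ʔ/, /v/ cannot be parsed into a legal (C)V(C) syllable (at most one coda consonant is licensed; onsets are limited to one consonant).
Each unlicensed consonant becomes the onset of a new syllable: /ʔ/ → /ʔu/, /v/ → /vu/.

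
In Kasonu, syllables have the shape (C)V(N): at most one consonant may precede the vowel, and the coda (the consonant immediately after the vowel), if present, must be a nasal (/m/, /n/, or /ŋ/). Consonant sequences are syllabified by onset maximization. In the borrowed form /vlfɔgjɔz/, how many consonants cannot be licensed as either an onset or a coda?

Under (C)V(N), the unsyllabifiable consonants are /v/, /l/, /g/, /z/ (only a nasal (/m/, /n/, or /ŋ/) is licensed in coda position; onsets are limited to one consonant).

4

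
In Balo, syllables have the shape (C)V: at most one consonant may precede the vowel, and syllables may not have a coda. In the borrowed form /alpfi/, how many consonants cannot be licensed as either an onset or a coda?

2

Syllabifying with onset maximization leaves /l/, /p/ stranded (no codas are permitted; onsets are limited to one consonant).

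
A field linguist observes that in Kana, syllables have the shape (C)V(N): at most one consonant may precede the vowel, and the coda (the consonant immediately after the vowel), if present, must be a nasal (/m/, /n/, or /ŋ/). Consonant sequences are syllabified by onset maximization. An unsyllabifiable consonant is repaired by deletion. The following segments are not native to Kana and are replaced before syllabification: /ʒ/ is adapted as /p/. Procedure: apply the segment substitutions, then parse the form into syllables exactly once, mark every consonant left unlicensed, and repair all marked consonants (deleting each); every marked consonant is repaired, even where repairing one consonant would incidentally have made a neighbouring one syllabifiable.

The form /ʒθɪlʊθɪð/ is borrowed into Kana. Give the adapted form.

Substitution: /ʒ/ → /p/, giving /pθɪlʊθɪð/.
Under (C)V(N), the unsyllabifiable consonants are /p/, /ð/ (only a nasal (/m/, /n/, or /ŋ/) is licensed in coda position; onsets are limited to one consonant).
Deletion applies to /p/, /ð/.

θɪlʊθɪ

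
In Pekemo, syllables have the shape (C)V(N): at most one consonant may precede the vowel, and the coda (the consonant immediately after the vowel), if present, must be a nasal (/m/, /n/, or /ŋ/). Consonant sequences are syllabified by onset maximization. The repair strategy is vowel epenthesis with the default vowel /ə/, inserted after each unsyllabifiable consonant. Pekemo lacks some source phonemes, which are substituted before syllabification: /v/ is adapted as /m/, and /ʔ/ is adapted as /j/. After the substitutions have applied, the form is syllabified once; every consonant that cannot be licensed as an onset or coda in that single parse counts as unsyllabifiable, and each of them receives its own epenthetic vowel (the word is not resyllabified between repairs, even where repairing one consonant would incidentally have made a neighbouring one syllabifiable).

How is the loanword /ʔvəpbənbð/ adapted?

Substitution: /ʔ/ → /j/, /v/ → /m/, giving /jməpbənbð/.
Syllabifying with onset maximization leaves /j/, /p/, /b/, /ð/ stranded (only a nasal (/m/, /n/, or /ŋ/) is licensed in coda position; onsets are limited to one consonant).
Inserting the epenthetic vowel yields /j/ → /jə/, /p/ → /pə/, /b/ → /bə/, /ð/ → /ðə/.

jəməpəbənbəðə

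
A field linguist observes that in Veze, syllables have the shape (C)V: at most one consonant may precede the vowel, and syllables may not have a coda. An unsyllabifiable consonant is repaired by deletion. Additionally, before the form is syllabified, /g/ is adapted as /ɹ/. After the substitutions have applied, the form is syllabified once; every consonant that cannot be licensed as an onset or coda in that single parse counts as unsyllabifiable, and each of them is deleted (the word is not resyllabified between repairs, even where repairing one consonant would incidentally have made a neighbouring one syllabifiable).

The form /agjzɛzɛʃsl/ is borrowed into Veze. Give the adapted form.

azɛzɛ

Substitution: /g/ → /ɹ/, giving /aɹjzɛzɛʃsl/.
The consonants /ɹ/, /j/, /ʃ/, /s/, /l/ cannot be parsed into a legal (C)V syllable (no codas are permitted; onsets are limited to one consonant).
Each unlicensed consonant is deleted: /ɹ/, /j/, /ʃ/, /s/, /l/.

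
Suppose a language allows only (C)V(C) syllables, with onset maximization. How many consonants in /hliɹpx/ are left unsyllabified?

Under (C)V(C), the unsyllabifiable consonants are /h/, /p/, /x/ (at most one coda consonant is licensed; onsets are limited to one consonant).

3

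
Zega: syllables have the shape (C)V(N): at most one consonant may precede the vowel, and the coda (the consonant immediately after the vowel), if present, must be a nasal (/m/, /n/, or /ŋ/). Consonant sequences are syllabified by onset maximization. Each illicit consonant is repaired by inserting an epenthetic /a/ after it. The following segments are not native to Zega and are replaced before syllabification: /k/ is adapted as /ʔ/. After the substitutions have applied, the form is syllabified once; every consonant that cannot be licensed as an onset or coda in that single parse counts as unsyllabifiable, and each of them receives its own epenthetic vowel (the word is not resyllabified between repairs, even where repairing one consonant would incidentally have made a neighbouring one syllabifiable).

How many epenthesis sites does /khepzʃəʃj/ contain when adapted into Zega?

5

After substitution the input is /ʔhepzʃəʃj/.
The unsyllabifiable consonants are /ʔ/, /p/, /z/, /ʃ/, /j/; each receives one epenthetic vowel.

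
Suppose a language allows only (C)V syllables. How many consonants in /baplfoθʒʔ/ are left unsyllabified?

5

Syllabifying with onset maximization leaves /p/, /l/, /θ/, /ʒ/, /ʔ/ stranded (no codas are permitted; onsets are limited to one consonant).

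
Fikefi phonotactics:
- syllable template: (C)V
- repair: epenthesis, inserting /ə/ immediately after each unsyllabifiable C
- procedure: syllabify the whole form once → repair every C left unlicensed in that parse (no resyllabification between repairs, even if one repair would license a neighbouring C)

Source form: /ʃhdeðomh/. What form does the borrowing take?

ʃəhədeðoməhə

The consonants /ʃ/, /h/, /m/, /h/ cannot be parsed into a legal (C)V syllable (no codas are permitted; onsets are limited to one consonant).
Each unlicensed consonant becomes the onset of a new syllable: /ʃ/ → /ʃə/, /h/ → /hə/, /m/ → /mə/, /h/ → /hə/.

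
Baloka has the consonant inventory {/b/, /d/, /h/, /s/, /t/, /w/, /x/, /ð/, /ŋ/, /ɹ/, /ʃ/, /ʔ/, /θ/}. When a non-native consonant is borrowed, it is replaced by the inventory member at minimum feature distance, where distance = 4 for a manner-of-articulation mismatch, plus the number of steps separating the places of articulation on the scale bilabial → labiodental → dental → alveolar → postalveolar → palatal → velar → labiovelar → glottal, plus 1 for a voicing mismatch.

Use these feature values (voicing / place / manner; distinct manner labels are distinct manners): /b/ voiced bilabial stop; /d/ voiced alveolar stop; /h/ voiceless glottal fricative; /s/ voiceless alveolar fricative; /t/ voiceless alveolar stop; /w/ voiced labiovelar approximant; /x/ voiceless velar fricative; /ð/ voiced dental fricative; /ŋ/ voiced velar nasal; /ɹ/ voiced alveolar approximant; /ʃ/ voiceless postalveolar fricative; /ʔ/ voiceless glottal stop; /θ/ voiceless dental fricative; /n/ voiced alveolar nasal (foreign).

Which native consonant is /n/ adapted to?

/ŋ/ is closest: same manner (nasal), place distance 3 (alveolar→velar), same voicing; total 3. Next closest is /d/ at distance 4.

ŋ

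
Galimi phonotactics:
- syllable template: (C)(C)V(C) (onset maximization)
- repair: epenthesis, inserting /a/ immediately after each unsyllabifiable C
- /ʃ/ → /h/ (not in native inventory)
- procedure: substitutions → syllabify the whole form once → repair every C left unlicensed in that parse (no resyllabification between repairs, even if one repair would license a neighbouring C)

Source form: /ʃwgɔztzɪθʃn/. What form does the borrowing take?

hawgɔztzɪθhana

Substitution: /ʃ/ → /h/, giving /hwgɔztzɪθhn/.
The consonants /h/, /h/, /n/ cannot be parsed into a legal (C)(C)V(C) syllable (at most one coda consonant is licensed; onsets may contain at most 2 consonants).
Each unlicensed consonant becomes the onset of a new syllable: /h/ → /ha/, /h/ → /ha/, /n/ → /na/.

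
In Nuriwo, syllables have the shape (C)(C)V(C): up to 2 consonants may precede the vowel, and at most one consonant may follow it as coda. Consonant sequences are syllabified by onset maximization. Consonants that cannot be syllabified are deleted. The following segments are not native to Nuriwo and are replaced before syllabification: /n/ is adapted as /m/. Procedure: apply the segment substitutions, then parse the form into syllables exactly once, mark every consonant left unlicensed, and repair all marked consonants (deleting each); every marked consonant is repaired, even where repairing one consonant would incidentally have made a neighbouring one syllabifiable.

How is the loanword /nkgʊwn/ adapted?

Substitution: /n/ → /m/, giving /mkgʊwm/.
Syllabifying with onset maximization leaves /m/, /m/ stranded (at most one coda consonant is licensed; onsets may contain at most 2 consonants).
Each unlicensed consonant is deleted: /m/, /m/.

kgʊw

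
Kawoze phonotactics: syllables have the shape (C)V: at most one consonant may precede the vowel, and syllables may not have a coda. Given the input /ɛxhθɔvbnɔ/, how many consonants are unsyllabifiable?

4

The consonants /x/, /h/, /v/, /b/ cannot be parsed into a legal (C)V syllable (no codas are permitted; onsets are limited to one consonant).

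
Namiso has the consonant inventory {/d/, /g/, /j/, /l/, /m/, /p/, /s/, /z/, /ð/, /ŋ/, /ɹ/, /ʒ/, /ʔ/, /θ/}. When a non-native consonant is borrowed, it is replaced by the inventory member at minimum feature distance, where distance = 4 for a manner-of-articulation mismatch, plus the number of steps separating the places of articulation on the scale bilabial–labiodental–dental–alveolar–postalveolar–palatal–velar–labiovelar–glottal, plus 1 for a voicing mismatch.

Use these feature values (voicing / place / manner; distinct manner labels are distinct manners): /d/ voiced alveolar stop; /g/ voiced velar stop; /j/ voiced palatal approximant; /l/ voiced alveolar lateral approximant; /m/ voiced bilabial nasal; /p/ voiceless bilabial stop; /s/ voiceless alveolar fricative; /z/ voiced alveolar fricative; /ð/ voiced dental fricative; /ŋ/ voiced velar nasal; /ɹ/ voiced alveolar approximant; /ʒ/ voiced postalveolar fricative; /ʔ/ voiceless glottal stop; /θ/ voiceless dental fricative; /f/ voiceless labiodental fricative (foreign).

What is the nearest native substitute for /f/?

/θ/ is closest: same manner (fricative), place distance 1 (labiodental→dental), same voicing; total 1. Next closest is /s/ at distance 2.

θ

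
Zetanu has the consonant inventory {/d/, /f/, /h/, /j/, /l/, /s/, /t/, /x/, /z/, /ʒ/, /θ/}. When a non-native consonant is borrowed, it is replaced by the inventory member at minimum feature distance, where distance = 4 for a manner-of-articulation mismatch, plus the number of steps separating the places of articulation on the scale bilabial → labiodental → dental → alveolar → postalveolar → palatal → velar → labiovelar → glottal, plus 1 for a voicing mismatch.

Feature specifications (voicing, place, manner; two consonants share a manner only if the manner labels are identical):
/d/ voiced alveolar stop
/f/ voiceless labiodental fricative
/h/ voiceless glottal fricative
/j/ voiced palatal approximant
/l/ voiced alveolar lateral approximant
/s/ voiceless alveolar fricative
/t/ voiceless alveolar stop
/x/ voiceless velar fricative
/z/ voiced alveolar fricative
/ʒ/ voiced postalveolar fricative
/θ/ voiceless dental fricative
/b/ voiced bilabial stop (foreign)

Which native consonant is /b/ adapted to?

/d/ is closest: same manner (stop), place distance 3 (bilabial→alveolar), same voicing; total 3. Next closest is /t/ at distance 4.

d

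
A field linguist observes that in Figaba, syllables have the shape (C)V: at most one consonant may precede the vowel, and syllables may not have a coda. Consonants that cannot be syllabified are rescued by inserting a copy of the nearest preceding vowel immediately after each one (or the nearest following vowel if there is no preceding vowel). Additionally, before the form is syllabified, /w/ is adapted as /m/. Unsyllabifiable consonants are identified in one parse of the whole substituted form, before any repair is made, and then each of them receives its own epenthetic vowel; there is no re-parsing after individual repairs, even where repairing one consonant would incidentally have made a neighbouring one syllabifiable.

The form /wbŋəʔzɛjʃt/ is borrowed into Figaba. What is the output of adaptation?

Substitution: /w/ → /m/, giving /mbŋəʔzɛjʃt/.
Syllabifying with onset maximization leaves /m/, /b/, /ʔ/, /j/, /ʃ/, /t/ stranded (no codas are permitted; onsets are limited to one consonant).
Inserting the epenthetic vowel yields /m/ → /mə/, /b/ → /bə/, /ʔ/ → /ʔə/, /j/ → /jɛ/, /ʃ/ → /ʃɛ/, /t/ → /tɛ/.

məbəŋəʔəzɛjɛʃɛtɛ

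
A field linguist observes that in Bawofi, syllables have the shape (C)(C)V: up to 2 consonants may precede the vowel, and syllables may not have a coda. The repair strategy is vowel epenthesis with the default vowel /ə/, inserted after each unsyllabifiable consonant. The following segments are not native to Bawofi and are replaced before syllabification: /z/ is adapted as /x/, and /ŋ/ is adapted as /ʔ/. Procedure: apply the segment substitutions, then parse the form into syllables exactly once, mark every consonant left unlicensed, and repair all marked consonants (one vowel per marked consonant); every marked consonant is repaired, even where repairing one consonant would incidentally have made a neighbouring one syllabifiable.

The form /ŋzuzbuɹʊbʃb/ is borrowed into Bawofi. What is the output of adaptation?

ʔxuxbuɹʊbəʃəbə

Substitution: /ŋ/ → /ʔ/, /z/ → /x/, giving /ʔxuxbuɹʊbʃb/.
Under (C)(C)V, the unsyllabifiable consonants are /b/, /ʃ/, /b/ (no codas are permitted; onsets may contain at most 2 consonants).
Each unlicensed consonant becomes the onset of a new syllable: /b/ → /bə/, /ʃ/ → /ʃə/, /b/ → /bə/.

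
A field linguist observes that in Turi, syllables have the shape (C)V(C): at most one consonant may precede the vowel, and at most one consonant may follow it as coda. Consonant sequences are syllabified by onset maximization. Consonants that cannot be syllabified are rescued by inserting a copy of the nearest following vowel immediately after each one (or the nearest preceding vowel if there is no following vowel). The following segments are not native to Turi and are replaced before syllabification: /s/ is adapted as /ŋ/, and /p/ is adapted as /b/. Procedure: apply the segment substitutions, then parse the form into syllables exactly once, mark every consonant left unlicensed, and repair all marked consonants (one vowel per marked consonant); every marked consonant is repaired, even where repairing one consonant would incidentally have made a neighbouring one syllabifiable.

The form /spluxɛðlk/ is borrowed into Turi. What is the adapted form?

Substitution: /s/ → /ŋ/, /p/ → /b/, giving /ŋbluxɛðlk/.
The consonants /ŋ/, /b/, /l/, /k/ cannot be parsed into a legal (C)V(C) syllable (at most one coda consonant is licensed; onsets are limited to one consonant).
Epenthesis after each stranded consonant: /ŋ/ → /ŋu/, /b/ → /bu/, /l/ → /lɛ/, /k/ → /kɛ/.

ŋubuluxɛðlɛkɛ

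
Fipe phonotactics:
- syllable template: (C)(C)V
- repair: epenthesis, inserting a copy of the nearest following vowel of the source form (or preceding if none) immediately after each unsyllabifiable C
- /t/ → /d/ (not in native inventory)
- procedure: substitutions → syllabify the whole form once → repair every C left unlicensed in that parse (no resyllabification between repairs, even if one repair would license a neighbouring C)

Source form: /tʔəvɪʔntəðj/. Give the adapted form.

Substitution: /t/ → /d/, giving /dʔəvɪʔndəðj/.
Under (C)(C)V, the unsyllabifiable consonants are /ʔ/, /ð/, /j/ (no codas are permitted; onsets may contain at most 2 consonants).
Epenthesis after each stranded consonant: /ʔ/ → /ʔə/, /ð/ → /ðə/, /j/ → /jə/.

dʔəvɪʔəndəðəjə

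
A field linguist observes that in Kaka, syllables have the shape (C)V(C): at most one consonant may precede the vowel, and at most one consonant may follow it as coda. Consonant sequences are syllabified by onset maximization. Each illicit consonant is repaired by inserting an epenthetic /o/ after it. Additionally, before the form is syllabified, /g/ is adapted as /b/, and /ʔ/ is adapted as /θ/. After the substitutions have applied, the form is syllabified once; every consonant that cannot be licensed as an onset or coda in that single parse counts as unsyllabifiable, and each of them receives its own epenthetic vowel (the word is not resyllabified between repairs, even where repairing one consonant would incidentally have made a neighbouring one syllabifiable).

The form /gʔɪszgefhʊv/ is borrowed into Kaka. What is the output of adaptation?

Substitution: /g/ → /b/, /ʔ/ → /θ/, giving /bθɪszbefhʊv/.
Syllabifying with onset maximization leaves /b/, /z/ stranded (at most one coda consonant is licensed; onsets are limited to one consonant).
Inserting the epenthetic vowel yields /b/ → /bo/, /z/ → /zo/.

boθɪszobefhʊv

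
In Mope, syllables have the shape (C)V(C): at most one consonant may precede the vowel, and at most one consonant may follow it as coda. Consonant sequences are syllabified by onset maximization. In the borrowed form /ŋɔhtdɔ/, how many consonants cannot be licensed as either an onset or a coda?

1

The consonants /t/ cannot be parsed into a legal (C)V(C) syllable (at most one coda consonant is licensed; onsets are limited to one consonant).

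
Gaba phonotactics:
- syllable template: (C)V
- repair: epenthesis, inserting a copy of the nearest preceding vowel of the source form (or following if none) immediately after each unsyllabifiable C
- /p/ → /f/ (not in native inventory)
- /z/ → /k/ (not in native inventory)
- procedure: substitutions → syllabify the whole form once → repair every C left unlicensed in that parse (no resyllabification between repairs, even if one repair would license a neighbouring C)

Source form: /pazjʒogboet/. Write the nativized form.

Substitution: /p/ → /f/, /z/ → /k/, giving /fakjʒogboet/.
The consonants /k/, /j/, /g/, /t/ cannot be parsed into a legal (C)V syllable (no codas are permitted; onsets are limited to one consonant).
Epenthesis after each stranded consonant: /k/ → /ka/, /j/ → /ja/, /g/ → /go/, /t/ → /te/.

fakajaʒogoboete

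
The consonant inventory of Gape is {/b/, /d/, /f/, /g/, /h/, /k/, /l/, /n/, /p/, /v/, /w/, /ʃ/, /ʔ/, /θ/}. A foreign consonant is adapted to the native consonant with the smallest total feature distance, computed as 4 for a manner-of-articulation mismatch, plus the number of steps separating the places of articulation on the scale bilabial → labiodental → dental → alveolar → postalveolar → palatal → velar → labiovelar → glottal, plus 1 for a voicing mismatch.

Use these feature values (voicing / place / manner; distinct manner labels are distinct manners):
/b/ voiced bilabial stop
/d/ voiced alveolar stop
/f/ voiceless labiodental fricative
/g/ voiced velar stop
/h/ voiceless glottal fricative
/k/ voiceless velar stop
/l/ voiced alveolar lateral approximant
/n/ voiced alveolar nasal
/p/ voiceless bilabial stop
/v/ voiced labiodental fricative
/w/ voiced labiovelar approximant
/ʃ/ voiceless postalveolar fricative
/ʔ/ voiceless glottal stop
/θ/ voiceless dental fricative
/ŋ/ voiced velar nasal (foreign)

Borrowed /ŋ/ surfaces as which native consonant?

n

/n/ is closest: same manner (nasal), place distance 3 (velar→alveolar), same voicing; total 3. Next closest is /g/ at distance 4.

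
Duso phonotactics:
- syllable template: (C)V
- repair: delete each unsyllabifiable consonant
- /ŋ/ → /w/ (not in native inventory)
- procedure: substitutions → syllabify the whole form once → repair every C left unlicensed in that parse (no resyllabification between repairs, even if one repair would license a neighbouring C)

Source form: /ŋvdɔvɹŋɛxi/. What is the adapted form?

Substitution: /ŋ/ → /w/, giving /wvdɔvɹwɛxi/.
Syllabifying with onset maximization leaves /w/, /v/, /v/, /ɹ/ stranded (no codas are permitted; onsets are limited to one consonant).
Each unlicensed consonant is deleted: /w/, /v/, /v/, /ɹ/.

dɔwɛxi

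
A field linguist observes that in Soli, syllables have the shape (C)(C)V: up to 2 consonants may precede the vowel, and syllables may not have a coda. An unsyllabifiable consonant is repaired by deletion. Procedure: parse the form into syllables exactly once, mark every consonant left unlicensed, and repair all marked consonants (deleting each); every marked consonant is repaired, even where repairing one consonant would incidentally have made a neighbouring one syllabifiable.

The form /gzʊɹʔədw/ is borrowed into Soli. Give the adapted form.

gzʊɹʔə

Syllabifying with onset maximization leaves /d/, /w/ stranded (no codas are permitted; onsets may contain at most 2 consonants).
Each unlicensed consonant is deleted: /d/, /w/.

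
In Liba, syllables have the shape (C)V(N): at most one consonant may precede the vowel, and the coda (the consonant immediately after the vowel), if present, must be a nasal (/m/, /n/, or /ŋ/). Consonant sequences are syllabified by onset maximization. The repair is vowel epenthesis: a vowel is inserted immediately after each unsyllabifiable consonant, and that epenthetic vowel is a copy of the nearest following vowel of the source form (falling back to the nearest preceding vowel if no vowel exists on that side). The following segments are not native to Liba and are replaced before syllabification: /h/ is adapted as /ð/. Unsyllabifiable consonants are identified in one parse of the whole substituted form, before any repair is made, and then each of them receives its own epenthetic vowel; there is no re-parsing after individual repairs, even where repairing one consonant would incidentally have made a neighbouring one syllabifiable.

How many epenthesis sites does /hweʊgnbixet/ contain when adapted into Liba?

4

After substitution the input is /ðweʊgnbixet/.
The unsyllabifiable consonants are /ð/, /g/, /n/, /t/; each receives one epenthetic vowel.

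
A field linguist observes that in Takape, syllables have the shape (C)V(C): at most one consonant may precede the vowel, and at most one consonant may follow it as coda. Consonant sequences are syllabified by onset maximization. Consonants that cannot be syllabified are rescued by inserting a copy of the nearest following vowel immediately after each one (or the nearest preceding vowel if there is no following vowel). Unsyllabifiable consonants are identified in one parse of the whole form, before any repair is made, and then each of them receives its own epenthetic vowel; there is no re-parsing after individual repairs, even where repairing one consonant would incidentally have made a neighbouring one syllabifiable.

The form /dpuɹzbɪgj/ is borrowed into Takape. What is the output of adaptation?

dupuɹzɪbɪgjɪ

Under (C)V(C), the unsyllabifiable consonants are /d/, /z/, /j/ (at most one coda consonant is licensed; onsets are limited to one consonant).
Inserting the epenthetic vowel yields /d/ → /du/, /z/ → /zɪ/, /j/ → /jɪ/.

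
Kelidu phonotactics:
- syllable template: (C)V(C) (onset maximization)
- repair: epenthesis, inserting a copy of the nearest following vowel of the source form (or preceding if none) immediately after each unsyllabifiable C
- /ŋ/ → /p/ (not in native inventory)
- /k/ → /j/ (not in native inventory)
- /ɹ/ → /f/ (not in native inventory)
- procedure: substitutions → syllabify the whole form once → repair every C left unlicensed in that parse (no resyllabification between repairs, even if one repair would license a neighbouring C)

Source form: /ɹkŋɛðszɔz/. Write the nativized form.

fɛjɛpɛðsɔzɔz

Substitution: /ɹ/ → /f/, /k/ → /j/, /ŋ/ → /p/, giving /fjpɛðszɔz/.
The consonants /f/, /j/, /s/ cannot be parsed into a legal (C)V(C) syllable (at most one coda consonant is licensed; onsets are limited to one consonant).
Each unlicensed consonant becomes the onset of a new syllable: /f/ → /fɛ/, /j/ → /jɛ/, /s/ → /sɔ/.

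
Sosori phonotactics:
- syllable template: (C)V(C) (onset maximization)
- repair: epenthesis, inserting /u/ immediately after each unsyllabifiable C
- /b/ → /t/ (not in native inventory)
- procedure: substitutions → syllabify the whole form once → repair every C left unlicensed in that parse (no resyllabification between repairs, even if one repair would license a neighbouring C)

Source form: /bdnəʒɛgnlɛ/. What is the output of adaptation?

Substitution: /b/ → /t/, giving /tdnəʒɛgnlɛ/.
The consonants /t/, /d/, /n/ cannot be parsed into a legal (C)V(C) syllable (at most one coda consonant is licensed; onsets are limited to one consonant).
Epenthesis after each stranded consonant: /t/ → /tu/, /d/ → /du/, /n/ → /nu/.

tudunəʒɛgnulɛ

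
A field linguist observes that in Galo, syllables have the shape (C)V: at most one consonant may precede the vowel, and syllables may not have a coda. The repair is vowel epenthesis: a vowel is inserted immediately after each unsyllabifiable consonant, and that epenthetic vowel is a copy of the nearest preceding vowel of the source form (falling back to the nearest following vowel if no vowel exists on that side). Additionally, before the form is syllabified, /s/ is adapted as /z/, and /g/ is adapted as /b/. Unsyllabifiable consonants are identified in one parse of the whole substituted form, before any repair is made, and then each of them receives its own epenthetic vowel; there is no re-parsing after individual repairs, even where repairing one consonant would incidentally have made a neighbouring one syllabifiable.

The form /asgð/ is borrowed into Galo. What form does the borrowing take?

azabaða

Substitution: /s/ → /z/, /g/ → /b/, giving /azbð/.
The consonants /z/, /b/, /ð/ cannot be parsed into a legal (C)V syllable (no codas are permitted; onsets are limited to one consonant).
Epenthesis after each stranded consonant: /z/ → /za/, /b/ → /ba/, /ð/ → /ða/.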